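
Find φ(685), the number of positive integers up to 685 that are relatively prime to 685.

544

Factor: 685 = 5 · 137.
φ(685) = (5−1) · (137−1) = 4 · 136 = 544.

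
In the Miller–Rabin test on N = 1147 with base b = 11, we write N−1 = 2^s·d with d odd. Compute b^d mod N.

1147 − 1 = 1146 = 2^1 · 573, so d = 573.
11^1 ≡ 11 (mod 1147)
11^2 ≡ 11^2 = 121 ≡ 121 (mod 1147)
11^4 ≡ 121^2 = 14641 ≡ 877 (mod 1147)
11^8 ≡ 877^2 = 769129 ≡ 639 (mod 1147)
11^16 ≡ 639^2 = 408321 ≡ 1136 (mod 1147)
11^32 ≡ 1136^2 = 1290496 ≡ 121 (mod 1147)
11^64 ≡ 121^2 = 14641 ≡ 877 (mod 1147)
11^128 ≡ 877^2 = 769129 ≡ 639 (mod 1147)
11^256 ≡ 639^2 = 408321 ≡ 1136 (mod 1147)
11^512 ≡ 1136^2 = 1290496 ≡ 121 (mod 1147)
573 = 512 + 32 + 16 + 8 + 4 + 1 in binary powers of 2.
So 11^573 ≡ 121 · 121 · 1136 · 639 · 877 · 11 ≡ 184 (mod 1147).
Squaring chain: 184; never reaches −1, so base 11 is a Miller–Rabin witness that 1147 is composite.

184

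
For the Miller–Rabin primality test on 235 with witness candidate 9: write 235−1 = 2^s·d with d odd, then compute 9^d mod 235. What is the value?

235 − 1 = 234 = 2^1 · 117, so d = 117.
9^1 ≡ 9 (mod 235)
9^2 ≡ 9^2 = 81 ≡ 81 (mod 235)
9^4 ≡ 81^2 = 6561 ≡ 216 (mod 235)
9^8 ≡ 216^2 = 46656 ≡ 126 (mod 235)
9^16 ≡ 126^2 = 15876 ≡ 131 (mod 235)
9^32 ≡ 131^2 = 17161 ≡ 6 (mod 235)
9^64 ≡ 6^2 = 36 ≡ 36 (mod 235)
117 = 64 + 32 + 16 + 4 + 1 in binary powers of 2.
So 9^117 ≡ 36 · 6 · 131 · 216 · 9 ≡ 34 (mod 235).
Squaring chain: 34; never reaches −1, so base 9 is a Miller–Rabin witness that 235 is composite.

34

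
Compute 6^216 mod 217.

1

6^1 ≡ 6 (mod 217)
6^2 ≡ 6^2 = 36 ≡ 36 (mod 217)
6^4 ≡ 36^2 = 1296 ≡ 211 (mod 217)
6^8 ≡ 211^2 = 44521 ≡ 36 (mod 217)
6^16 ≡ 36^2 = 1296 ≡ 211 (mod 217)
6^32 ≡ 211^2 = 44521 ≡ 36 (mod 217)
6^64 ≡ 36^2 = 1296 ≡ 211 (mod 217)
6^128 ≡ 211^2 = 44521 ≡ 36 (mod 217)
216 = 128 + 64 + 16 + 8 in binary powers of 2.
So 6^216 ≡ 36 · 211 · 211 · 36 ≡ 1 (mod 217).
Since the result is 1, base 6 gives no evidence that 217 is composite.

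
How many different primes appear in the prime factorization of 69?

69 = 3 · 23
69 = 3 · 23, which has 2 distinct prime factors.

2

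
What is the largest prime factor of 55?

55 = 5 · 11
11 is prime.
So 55 = 5 · 11; the largest prime factor is 11.

11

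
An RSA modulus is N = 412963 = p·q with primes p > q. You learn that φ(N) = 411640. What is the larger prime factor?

φ(n) = (p−1)(q−1) = n − (p+q) + 1, so p + q = 412963 − 411640 + 1 = 1324.
p and q are the roots of t² − 1324t + 412963 = 0.
Discriminant: 1324² − 4·412963 = 1752976 − 1651852 = 101124; √101124 = 318.
q = (1324 − 318)/2 = 503, p = (1324 + 318)/2 = 821.
Check: 503 · 821 = 412963.

821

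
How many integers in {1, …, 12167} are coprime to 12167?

11638

Factor: 12167 = 23^3.
φ(12167) = 23^2·(23−1) = 11638.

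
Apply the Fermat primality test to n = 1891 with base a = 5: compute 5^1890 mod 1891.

1

5^1 ≡ 5 (mod 1891)
5^2 ≡ 5^2 = 25 ≡ 25 (mod 1891)
5^4 ≡ 25^2 = 625 ≡ 625 (mod 1891)
5^8 ≡ 625^2 = 390625 ≡ 1079 (mod 1891)
5^16 ≡ 1079^2 = 1164241 ≡ 1276 (mod 1891)
5^32 ≡ 1276^2 = 1628176 ≡ 25 (mod 1891)
5^64 ≡ 25^2 = 625 ≡ 625 (mod 1891)
5^128 ≡ 625^2 = 390625 ≡ 1079 (mod 1891)
5^256 ≡ 1079^2 = 1164241 ≡ 1276 (mod 1891)
5^512 ≡ 1276^2 = 1628176 ≡ 25 (mod 1891)
5^1024 ≡ 25^2 = 625 ≡ 625 (mod 1891)
1890 = 1024 + 512 + 256 + 64 + 32 + 2 in binary powers of 2.
So 5^1890 ≡ 625 · 25 · 1276 · 625 · 25 · 25 ≡ 1 (mod 1891).
Since the result is 1, base 5 gives no evidence that 1891 is composite.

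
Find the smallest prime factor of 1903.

1903 is odd.
Digit sum 13, not divisible by 3.
Ends in 3: not divisible by 5.
7: 1903 = 7·271 + 6
11: 1903 = 11·173

11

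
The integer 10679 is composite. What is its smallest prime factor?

10679 is odd.
Digit sum 23, not divisible by 3.
Ends in 9: not divisible by 5.
7: 10679 = 7·1525 + 4
11: 10679 = 11·970 + 9
13: 10679 = 13·821 + 6
17: 10679 = 17·628 + 3
19: 10679 = 19·562 + 1
23: 10679 = 23·464 + 7
29: 10679 = 29·368 + 7
31: 10679 = 31·344 + 15
37: 10679 = 37·288 + 23
41: 10679 = 41·260 + 19
43: 10679 = 43·248 + 15
47: 10679 = 47·227 + 10
53: 10679 = 53·201 + 26
59: 10679 = 59·181

59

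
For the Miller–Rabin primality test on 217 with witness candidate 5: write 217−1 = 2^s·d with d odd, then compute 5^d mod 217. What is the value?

125

217 − 1 = 216 = 2^3 · 27, so d = 27.
5^1 ≡ 5 (mod 217)
5^2 ≡ 5^2 = 25 ≡ 25 (mod 217)
5^4 ≡ 25^2 = 625 ≡ 191 (mod 217)
5^8 ≡ 191^2 = 36481 ≡ 25 (mod 217)
5^16 ≡ 25^2 = 625 ≡ 191 (mod 217)
27 = 16 + 8 + 2 + 1 in binary powers of 2.
So 5^27 ≡ 191 · 25 · 25 · 5 ≡ 125 (mod 217).
Squaring chain: 125 → 1 → 1; never reaches −1, so base 5 is a Miller–Rabin witness that 217 is composite.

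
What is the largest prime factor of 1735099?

1735099 = 19 · 91321
91321 = 29 · 3149
3149 = 47 · 67
67 is prime.
So 1735099 = 19 · 29 · 47 · 67; the largest prime factor is 67.

67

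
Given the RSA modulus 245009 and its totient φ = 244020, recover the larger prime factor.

499

φ(n) = (p−1)(q−1) = n − (p+q) + 1, so p + q = 245009 − 244020 + 1 = 990.
p and q are the roots of t² − 990t + 245009 = 0.
Discriminant: 990² − 4·245009 = 980100 − 980036 = 64; √64 = 8.
q = (990 − 8)/2 = 491, p = (990 + 8)/2 = 499.
Check: 491 · 499 = 245009.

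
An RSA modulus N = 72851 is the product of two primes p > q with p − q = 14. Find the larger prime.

277

Since p = q + 14, we have 72851 = q(q + 14), so q² + 14q − 72851 = 0.
Discriminant: 14² + 4·72851 = 196 + 291404 = 291600; √291600 = 540.
q = (−14 + 540)/2 = 263, and p = q + 14 = 277.
Check: 263 · 277 = 72851.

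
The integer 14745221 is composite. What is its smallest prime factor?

59

14745221 is odd.
Digit sum 26, not divisible by 3.
Ends in 1: not divisible by 5.
7: 14745221 = 7·2106460 + 1
11: 14745221 = 11·1340474 + 7
13: 14745221 = 13·1134247 + 10
17: 14745221 = 17·867365 + 16
19: 14745221 = 19·776064 + 5
23: 14745221 = 23·641096 + 13
29: 14745221 = 29·508455 + 26
31: 14745221 = 31·475652 + 9
37: 14745221 = 37·398519 + 18
41: 14745221 = 41·359639 + 22
43: 14745221 = 43·342912 + 5
47: 14745221 = 47·313728 + 5
53: 14745221 = 53·278211 + 38
59: 14745221 = 59·249919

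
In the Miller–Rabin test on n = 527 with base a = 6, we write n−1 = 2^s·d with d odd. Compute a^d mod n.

150

527 − 1 = 526 = 2^1 · 263, so d = 263.
6^1 ≡ 6 (mod 527)
6^2 ≡ 6^2 = 36 ≡ 36 (mod 527)
6^4 ≡ 36^2 = 1296 ≡ 242 (mod 527)
6^8 ≡ 242^2 = 58564 ≡ 67 (mod 527)
6^16 ≡ 67^2 = 4489 ≡ 273 (mod 527)
6^32 ≡ 273^2 = 74529 ≡ 222 (mod 527)
6^64 ≡ 222^2 = 49284 ≡ 273 (mod 527)
6^128 ≡ 273^2 = 74529 ≡ 222 (mod 527)
6^256 ≡ 222^2 = 49284 ≡ 273 (mod 527)
263 = 256 + 4 + 2 + 1 in binary powers of 2.
So 6^263 ≡ 273 · 242 · 36 · 6 ≡ 150 (mod 527).
Squaring chain: 150; never reaches −1, so base 6 is a Miller–Rabin witness that 527 is composite.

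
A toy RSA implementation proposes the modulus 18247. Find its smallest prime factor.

18247 is odd.
Digit sum 22, not divisible by 3.
Ends in 7: not divisible by 5.
7: 18247 = 7·2606 + 5
11: 18247 = 11·1658 + 9
13: 18247 = 13·1403 + 8
17: 18247 = 17·1073 + 6
19: 18247 = 19·960 + 7
23: 18247 = 23·793 + 8
29: 18247 = 29·629 + 6
31: 18247 = 31·588 + 19
37: 18247 = 37·493 + 6
41: 18247 = 41·445 + 2
43: 18247 = 43·424 + 15
47: 18247 = 47·388 + 11
53: 18247 = 53·344 + 15
59: 18247 = 59·309 + 16
61: 18247 = 61·299 + 8
67: 18247 = 67·272 + 23
71: 18247 = 71·257

71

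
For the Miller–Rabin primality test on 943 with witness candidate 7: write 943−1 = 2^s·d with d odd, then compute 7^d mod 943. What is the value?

429

943 − 1 = 942 = 2^1 · 471, so d = 471.
7^1 ≡ 7 (mod 943)
7^2 ≡ 7^2 = 49 ≡ 49 (mod 943)
7^4 ≡ 49^2 = 2401 ≡ 515 (mod 943)
7^8 ≡ 515^2 = 265225 ≡ 242 (mod 943)
7^16 ≡ 242^2 = 58564 ≡ 98 (mod 943)
7^32 ≡ 98^2 = 9604 ≡ 174 (mod 943)
7^64 ≡ 174^2 = 30276 ≡ 100 (mod 943)
7^128 ≡ 100^2 = 10000 ≡ 570 (mod 943)
7^256 ≡ 570^2 = 324900 ≡ 508 (mod 943)
471 = 256 + 128 + 64 + 16 + 4 + 2 + 1 in binary powers of 2.
So 7^471 ≡ 508 · 570 · 100 · 98 · 515 · 49 · 7 ≡ 429 (mod 943).
Squaring chain: 429; never reaches −1, so base 7 is a Miller–Rabin witness that 943 is composite.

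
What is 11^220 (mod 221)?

11^1 ≡ 11 (mod 221)
11^2 ≡ 11^2 = 121 ≡ 121 (mod 221)
11^4 ≡ 121^2 = 14641 ≡ 55 (mod 221)
11^8 ≡ 55^2 = 3025 ≡ 152 (mod 221)
11^16 ≡ 152^2 = 23104 ≡ 120 (mod 221)
11^32 ≡ 120^2 = 14400 ≡ 35 (mod 221)
11^64 ≡ 35^2 = 1225 ≡ 120 (mod 221)
11^128 ≡ 120^2 = 14400 ≡ 35 (mod 221)
220 = 128 + 64 + 16 + 8 + 4 in binary powers of 2.
So 11^220 ≡ 35 · 120 · 120 · 152 · 55 ≡ 81 (mod 221).
Since 81 ≠ 1, base 11 is a Fermat witness: 221 is composite.

81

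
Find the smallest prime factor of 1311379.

1311379 is odd.
Digit sum 25, not divisible by 3.
Ends in 9: not divisible by 5.
7: 1311379 = 7·187339 + 6
11: 1311379 = 11·119216 + 3
13: 1311379 = 13·100875 + 4
17: 1311379 = 17·77139 + 16
19: 1311379 = 19·69019 + 18
23: 1311379 = 23·57016 + 11
29: 1311379 = 29·45219 + 28
31: 1311379 = 31·42302 + 17
37: 1311379 = 37·35442 + 25
41: 1311379 = 41·31984 + 35
43: 1311379 = 43·30497 + 8
47: 1311379 = 47·27901 + 32
53: 1311379 = 53·24743

53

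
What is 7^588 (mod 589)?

343

7^1 ≡ 7 (mod 589)
7^2 ≡ 7^2 = 49 ≡ 49 (mod 589)
7^4 ≡ 49^2 = 2401 ≡ 45 (mod 589)
7^8 ≡ 45^2 = 2025 ≡ 258 (mod 589)
7^16 ≡ 258^2 = 66564 ≡ 7 (mod 589)
7^32 ≡ 7^2 = 49 ≡ 49 (mod 589)
7^64 ≡ 49^2 = 2401 ≡ 45 (mod 589)
7^128 ≡ 45^2 = 2025 ≡ 258 (mod 589)
7^256 ≡ 258^2 = 66564 ≡ 7 (mod 589)
7^512 ≡ 7^2 = 49 ≡ 49 (mod 589)
588 = 512 + 64 + 8 + 4 in binary powers of 2.
So 7^588 ≡ 49 · 45 · 258 · 45 ≡ 343 (mod 589).
Since 343 ≠ 1, base 7 is a Fermat witness: 589 is composite.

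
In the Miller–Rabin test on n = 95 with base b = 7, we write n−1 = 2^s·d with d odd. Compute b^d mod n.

95 − 1 = 94 = 2^1 · 47, so d = 47.
7^1 ≡ 7 (mod 95)
7^2 ≡ 7^2 = 49 ≡ 49 (mod 95)
7^4 ≡ 49^2 = 2401 ≡ 26 (mod 95)
7^8 ≡ 26^2 = 676 ≡ 11 (mod 95)
7^16 ≡ 11^2 = 121 ≡ 26 (mod 95)
7^32 ≡ 26^2 = 676 ≡ 11 (mod 95)
47 = 32 + 8 + 4 + 2 + 1 in binary powers of 2.
So 7^47 ≡ 11 · 11 · 26 · 49 · 7 ≡ 68 (mod 95).
Squaring chain: 68; never reaches −1, so base 7 is a Miller–Rabin witness that 95 is composite.

68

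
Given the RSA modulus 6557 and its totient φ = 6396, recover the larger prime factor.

φ(n) = (p−1)(q−1) = n − (p+q) + 1, so p + q = 6557 − 6396 + 1 = 162.
p and q are the roots of t² − 162t + 6557 = 0.
Discriminant: 162² − 4·6557 = 26244 − 26228 = 16; √16 = 4.
q = (162 − 4)/2 = 79, p = (162 + 4)/2 = 83.
Check: 79 · 83 = 6557.

83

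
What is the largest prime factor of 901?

901 = 17 · 53
53 is prime.
So 901 = 17 · 53; the largest prime factor is 53.

53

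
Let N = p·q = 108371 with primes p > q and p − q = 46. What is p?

Since p = q + 46, we have 108371 = q(q + 46), so q² + 46q − 108371 = 0.
Discriminant: 46² + 4·108371 = 2116 + 433484 = 435600; √435600 = 660.
q = (−46 + 660)/2 = 307, and p = q + 46 = 353.
Check: 307 · 353 = 108371.

353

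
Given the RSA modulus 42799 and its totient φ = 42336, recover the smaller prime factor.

φ(n) = (p−1)(q−1) = n − (p+q) + 1, so p + q = 42799 − 42336 + 1 = 464.
p and q are the roots of t² − 464t + 42799 = 0.
Discriminant: 464² − 4·42799 = 215296 − 171196 = 44100; √44100 = 210.
q = (464 − 210)/2 = 127, p = (464 + 210)/2 = 337.
Check: 127 · 337 = 42799.

127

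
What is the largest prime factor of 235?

235 = 5 · 47
47 is prime.
So 235 = 5 · 47; the largest prime factor is 47.

47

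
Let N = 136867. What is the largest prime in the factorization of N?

97

136867 = 17 · 8051
8051 = 83 · 97
97 is prime.
So 136867 = 17 · 83 · 97; the largest prime factor is 97.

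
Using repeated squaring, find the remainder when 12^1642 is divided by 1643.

782

12^1 ≡ 12 (mod 1643)
12^2 ≡ 12^2 = 144 ≡ 144 (mod 1643)
12^4 ≡ 144^2 = 20736 ≡ 1020 (mod 1643)
12^8 ≡ 1020^2 = 1040400 ≡ 381 (mod 1643)
12^16 ≡ 381^2 = 145161 ≡ 577 (mod 1643)
12^32 ≡ 577^2 = 332929 ≡ 1043 (mod 1643)
12^64 ≡ 1043^2 = 1087849 ≡ 183 (mod 1643)
12^128 ≡ 183^2 = 33489 ≡ 629 (mod 1643)
12^256 ≡ 629^2 = 395641 ≡ 1321 (mod 1643)
12^512 ≡ 1321^2 = 1745041 ≡ 175 (mod 1643)
12^1024 ≡ 175^2 = 30625 ≡ 1051 (mod 1643)
1642 = 1024 + 512 + 64 + 32 + 8 + 2 in binary powers of 2.
So 12^1642 ≡ 1051 · 175 · 183 · 1043 · 381 · 144 ≡ 782 (mod 1643).
Since 782 ≠ 1, base 12 is a Fermat witness: 1643 is composite.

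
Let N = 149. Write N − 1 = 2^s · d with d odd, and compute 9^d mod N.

148

149 − 1 = 148 = 2^2 · 37, so d = 37.
9^1 ≡ 9 (mod 149)
9^2 ≡ 9^2 = 81 ≡ 81 (mod 149)
9^4 ≡ 81^2 = 6561 ≡ 5 (mod 149)
9^8 ≡ 5^2 = 25 ≡ 25 (mod 149)
9^16 ≡ 25^2 = 625 ≡ 29 (mod 149)
9^32 ≡ 29^2 = 841 ≡ 96 (mod 149)
37 = 32 + 4 + 1 in binary powers of 2.
So 9^37 ≡ 96 · 5 · 9 ≡ 148 (mod 149).
Since 9^d ≡ 148 (mod 149), base 9 does not prove 149 composite.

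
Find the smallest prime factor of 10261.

10261 is odd.
Digit sum 10, not divisible by 3.
Ends in 1: not divisible by 5.
7: 10261 = 7·1465 + 6
11: 10261 = 11·932 + 9
13: 10261 = 13·789 + 4
17: 10261 = 17·603 + 10
19: 10261 = 19·540 + 1
23: 10261 = 23·446 + 3
29: 10261 = 29·353 + 24
31: 10261 = 31·331

31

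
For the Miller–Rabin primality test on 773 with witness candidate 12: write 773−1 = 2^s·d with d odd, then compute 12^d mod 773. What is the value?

456

773 − 1 = 772 = 2^2 · 193, so d = 193.
12^1 ≡ 12 (mod 773)
12^2 ≡ 12^2 = 144 ≡ 144 (mod 773)
12^4 ≡ 144^2 = 20736 ≡ 638 (mod 773)
12^8 ≡ 638^2 = 407044 ≡ 446 (mod 773)
12^16 ≡ 446^2 = 198916 ≡ 255 (mod 773)
12^32 ≡ 255^2 = 65025 ≡ 93 (mod 773)
12^64 ≡ 93^2 = 8649 ≡ 146 (mod 773)
12^128 ≡ 146^2 = 21316 ≡ 445 (mod 773)
193 = 128 + 64 + 1 in binary powers of 2.
So 12^193 ≡ 445 · 146 · 12 ≡ 456 (mod 773).
Squaring chain: 456 → 772; reaches −1, so base 12 does not prove 773 composite.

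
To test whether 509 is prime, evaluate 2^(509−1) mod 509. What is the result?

1

2^1 ≡ 2 (mod 509)
2^2 ≡ 2^2 = 4 ≡ 4 (mod 509)
2^4 ≡ 4^2 = 16 ≡ 16 (mod 509)
2^8 ≡ 16^2 = 256 ≡ 256 (mod 509)
2^16 ≡ 256^2 = 65536 ≡ 384 (mod 509)
2^32 ≡ 384^2 = 147456 ≡ 355 (mod 509)
2^64 ≡ 355^2 = 126025 ≡ 302 (mod 509)
2^128 ≡ 302^2 = 91204 ≡ 93 (mod 509)
2^256 ≡ 93^2 = 8649 ≡ 505 (mod 509)
508 = 256 + 128 + 64 + 32 + 16 + 8 + 4 in binary powers of 2.
So 2^508 ≡ 505 · 93 · 302 · 355 · 384 · 256 · 16 ≡ 1 (mod 509).
Since the result is 1, base 2 gives no evidence that 509 is composite.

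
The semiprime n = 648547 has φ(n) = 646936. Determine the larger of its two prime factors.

φ(n) = (p−1)(q−1) = n − (p+q) + 1, so p + q = 648547 − 646936 + 1 = 1612.
p and q are the roots of t² − 1612t + 648547 = 0.
Discriminant: 1612² − 4·648547 = 2598544 − 2594188 = 4356; √4356 = 66.
q = (1612 − 66)/2 = 773, p = (1612 + 66)/2 = 839.
Check: 773 · 839 = 648547.

839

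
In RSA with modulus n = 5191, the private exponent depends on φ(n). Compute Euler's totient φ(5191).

Factor: 5191 = 29 · 179.
φ(5191) = (29−1) · (179−1) = 28 · 178 = 4984.

4984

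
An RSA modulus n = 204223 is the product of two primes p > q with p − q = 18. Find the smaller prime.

Since p = q + 18, we have 204223 = q(q + 18), so q² + 18q − 204223 = 0.
Discriminant: 18² + 4·204223 = 324 + 816892 = 817216; √817216 = 904.
q = (−18 + 904)/2 = 443, and p = q + 18 = 461.
Check: 443 · 461 = 204223.

443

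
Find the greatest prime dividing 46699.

46699 = 17 · 2747
2747 = 41 · 67
67 is prime.
So 46699 = 17 · 41 · 67; the largest prime factor is 67.

67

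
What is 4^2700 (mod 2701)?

4^1 ≡ 4 (mod 2701)
4^2 ≡ 4^2 = 16 ≡ 16 (mod 2701)
4^4 ≡ 16^2 = 256 ≡ 256 (mod 2701)
4^8 ≡ 256^2 = 65536 ≡ 712 (mod 2701)
4^16 ≡ 712^2 = 506944 ≡ 1857 (mod 2701)
4^32 ≡ 1857^2 = 3448449 ≡ 1973 (mod 2701)
4^64 ≡ 1973^2 = 3892729 ≡ 588 (mod 2701)
4^128 ≡ 588^2 = 345744 ≡ 16 (mod 2701)
4^256 ≡ 16^2 = 256 ≡ 256 (mod 2701)
4^512 ≡ 256^2 = 65536 ≡ 712 (mod 2701)
4^1024 ≡ 712^2 = 506944 ≡ 1857 (mod 2701)
4^2048 ≡ 1857^2 = 3448449 ≡ 1973 (mod 2701)
2700 = 2048 + 512 + 128 + 8 + 4 in binary powers of 2.
So 4^2700 ≡ 1973 · 712 · 16 · 712 · 256 ≡ 1 (mod 2701).
Since the result is 1, base 4 gives no evidence that 2701 is composite.

1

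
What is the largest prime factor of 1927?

1927 = 41 · 47
47 is prime.
So 1927 = 41 · 47; the largest prime factor is 47.

47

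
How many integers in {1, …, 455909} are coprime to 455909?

Factor: 455909 = 29 · 79 · 199.
φ(455909) = (29−1) · (79−1) · (199−1) = 28 · 78 · 198 = 432432.

432432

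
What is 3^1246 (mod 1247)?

3^1 ≡ 3 (mod 1247)
3^2 ≡ 3^2 = 9 ≡ 9 (mod 1247)
3^4 ≡ 9^2 = 81 ≡ 81 (mod 1247)
3^8 ≡ 81^2 = 6561 ≡ 326 (mod 1247)
3^16 ≡ 326^2 = 106276 ≡ 281 (mod 1247)
3^32 ≡ 281^2 = 78961 ≡ 400 (mod 1247)
3^64 ≡ 400^2 = 160000 ≡ 384 (mod 1247)
3^128 ≡ 384^2 = 147456 ≡ 310 (mod 1247)
3^256 ≡ 310^2 = 96100 ≡ 81 (mod 1247)
3^512 ≡ 81^2 = 6561 ≡ 326 (mod 1247)
3^1024 ≡ 326^2 = 106276 ≡ 281 (mod 1247)
1246 = 1024 + 128 + 64 + 16 + 8 + 4 + 2 in binary powers of 2.
So 3^1246 ≡ 281 · 310 · 384 · 281 · 326 · 81 · 9 ≡ 608 (mod 1247).
Since 608 ≠ 1, base 3 is a Fermat witness: 1247 is composite.

608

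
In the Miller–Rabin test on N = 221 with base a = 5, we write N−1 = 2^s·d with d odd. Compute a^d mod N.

221 − 1 = 220 = 2^2 · 55, so d = 55.
5^1 ≡ 5 (mod 221)
5^2 ≡ 5^2 = 25 ≡ 25 (mod 221)
5^4 ≡ 25^2 = 625 ≡ 183 (mod 221)
5^8 ≡ 183^2 = 33489 ≡ 118 (mod 221)
5^16 ≡ 118^2 = 13924 ≡ 1 (mod 221)
5^32 ≡ 1^2 = 1 ≡ 1 (mod 221)
55 = 32 + 16 + 4 + 2 + 1 in binary powers of 2.
So 5^55 ≡ 1 · 1 · 183 · 25 · 5 ≡ 112 (mod 221).
Squaring chain: 112 → 168; never reaches −1, so base 5 is a Miller–Rabin witness that 221 is composite.

112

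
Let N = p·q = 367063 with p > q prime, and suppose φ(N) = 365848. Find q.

φ(n) = (p−1)(q−1) = n − (p+q) + 1, so p + q = 367063 − 365848 + 1 = 1216.
p and q are the roots of t² − 1216t + 367063 = 0.
Discriminant: 1216² − 4·367063 = 1478656 − 1468252 = 10404; √10404 = 102.
q = (1216 − 102)/2 = 557, p = (1216 + 102)/2 = 659.
Check: 557 · 659 = 367063.

557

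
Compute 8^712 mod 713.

8^1 ≡ 8 (mod 713)
8^2 ≡ 8^2 = 64 ≡ 64 (mod 713)
8^4 ≡ 64^2 = 4096 ≡ 531 (mod 713)
8^8 ≡ 531^2 = 281961 ≡ 326 (mod 713)
8^16 ≡ 326^2 = 106276 ≡ 39 (mod 713)
8^32 ≡ 39^2 = 1521 ≡ 95 (mod 713)
8^64 ≡ 95^2 = 9025 ≡ 469 (mod 713)
8^128 ≡ 469^2 = 219961 ≡ 357 (mod 713)
8^256 ≡ 357^2 = 127449 ≡ 535 (mod 713)
8^512 ≡ 535^2 = 286225 ≡ 312 (mod 713)
712 = 512 + 128 + 64 + 8 in binary powers of 2.
So 8^712 ≡ 312 · 357 · 469 · 326 ≡ 188 (mod 713).
Since 188 ≠ 1, base 8 is a Fermat witness: 713 is composite.

188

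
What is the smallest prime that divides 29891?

29891 is odd.
Digit sum 29, not divisible by 3.
Ends in 1: not divisible by 5.
7: 29891 = 7·4270 + 1
11: 29891 = 11·2717 + 4
13: 29891 = 13·2299 + 4
17: 29891 = 17·1758 + 5
19: 29891 = 19·1573 + 4
23: 29891 = 23·1299 + 14
29: 29891 = 29·1030 + 21
31: 29891 = 31·964 + 7
37: 29891 = 37·807 + 32
41: 29891 = 41·729 + 2
43: 29891 = 43·695 + 6
47: 29891 = 47·635 + 46
53: 29891 = 53·563 + 52
59: 29891 = 59·506 + 37
61: 29891 = 61·490 + 1
67: 29891 = 67·446 + 9
71: 29891 = 71·421

71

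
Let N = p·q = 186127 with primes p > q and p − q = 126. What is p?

Since p = q + 126, we have 186127 = q(q + 126), so q² + 126q − 186127 = 0.
Discriminant: 126² + 4·186127 = 15876 + 744508 = 760384; √760384 = 872.
q = (−126 + 872)/2 = 373, and p = q + 126 = 499.
Check: 373 · 499 = 186127.

499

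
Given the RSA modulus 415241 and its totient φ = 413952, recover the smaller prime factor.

617

φ(n) = (p−1)(q−1) = n − (p+q) + 1, so p + q = 415241 − 413952 + 1 = 1290.
p and q are the roots of t² − 1290t + 415241 = 0.
Discriminant: 1290² − 4·415241 = 1664100 − 1660964 = 3136; √3136 = 56.
q = (1290 − 56)/2 = 617, p = (1290 + 56)/2 = 673.
Check: 617 · 673 = 415241.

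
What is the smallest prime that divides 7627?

7627 is odd.
Digit sum 22, not divisible by 3.
Ends in 7: not divisible by 5.
7: 7627 = 7·1089 + 4
11: 7627 = 11·693 + 4
13: 7627 = 13·586 + 9
17: 7627 = 17·448 + 11
19: 7627 = 19·401 + 8
23: 7627 = 23·331 + 14
29: 7627 = 29·263

29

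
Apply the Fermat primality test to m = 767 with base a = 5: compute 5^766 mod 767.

454

5^1 ≡ 5 (mod 767)
5^2 ≡ 5^2 = 25 ≡ 25 (mod 767)
5^4 ≡ 25^2 = 625 ≡ 625 (mod 767)
5^8 ≡ 625^2 = 390625 ≡ 222 (mod 767)
5^16 ≡ 222^2 = 49284 ≡ 196 (mod 767)
5^32 ≡ 196^2 = 38416 ≡ 66 (mod 767)
5^64 ≡ 66^2 = 4356 ≡ 521 (mod 767)
5^128 ≡ 521^2 = 271441 ≡ 690 (mod 767)
5^256 ≡ 690^2 = 476100 ≡ 560 (mod 767)
5^512 ≡ 560^2 = 313600 ≡ 664 (mod 767)
766 = 512 + 128 + 64 + 32 + 16 + 8 + 4 + 2 in binary powers of 2.
So 5^766 ≡ 664 · 690 · 521 · 66 · 196 · 222 · 625 · 25 ≡ 454 (mod 767).
Since 454 ≠ 1, base 5 is a Fermat witness: 767 is composite.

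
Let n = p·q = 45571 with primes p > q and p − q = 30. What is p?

229

Since p = q + 30, we have 45571 = q(q + 30), so q² + 30q − 45571 = 0.
Discriminant: 30² + 4·45571 = 900 + 182284 = 183184; √183184 = 428.
q = (−30 + 428)/2 = 199, and p = q + 30 = 229.
Check: 199 · 229 = 45571.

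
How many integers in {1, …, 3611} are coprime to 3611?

Factor: 3611 = 23 · 157.
φ(3611) = (23−1) · (157−1) = 22 · 156 = 3432.

3432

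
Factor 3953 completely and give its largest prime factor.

67

3953 = 59 · 67
67 is prime.
So 3953 = 59 · 67; the largest prime factor is 67.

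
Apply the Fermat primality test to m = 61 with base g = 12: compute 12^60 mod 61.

12^1 ≡ 12 (mod 61)
12^2 ≡ 12^2 = 144 ≡ 22 (mod 61)
12^4 ≡ 22^2 = 484 ≡ 57 (mod 61)
12^8 ≡ 57^2 = 3249 ≡ 16 (mod 61)
12^16 ≡ 16^2 = 256 ≡ 12 (mod 61)
12^32 ≡ 12^2 = 144 ≡ 22 (mod 61)
60 = 32 + 16 + 8 + 4 in binary powers of 2.
So 12^60 ≡ 22 · 12 · 16 · 57 ≡ 1 (mod 61).
Since the result is 1, base 12 gives no evidence that 61 is composite.

1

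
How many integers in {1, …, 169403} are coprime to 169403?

Factor: 169403 = 13 · 83 · 157.
φ(169403) = (13−1) · (83−1) · (157−1) = 12 · 82 · 156 = 153504.

153504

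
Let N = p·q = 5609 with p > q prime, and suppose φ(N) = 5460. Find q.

71

φ(n) = (p−1)(q−1) = n − (p+q) + 1, so p + q = 5609 − 5460 + 1 = 150.
p and q are the roots of t² − 150t + 5609 = 0.
Discriminant: 150² − 4·5609 = 22500 − 22436 = 64; √64 = 8.
q = (150 − 8)/2 = 71, p = (150 + 8)/2 = 79.
Check: 71 · 79 = 5609.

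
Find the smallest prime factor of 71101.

71101 is odd.
Digit sum 10, not divisible by 3.
Ends in 1: not divisible by 5.
7: 71101 = 7·10157 + 2
11: 71101 = 11·6463 + 8
13: 71101 = 13·5469 + 4
17: 71101 = 17·4182 + 7
19: 71101 = 19·3742 + 3
23: 71101 = 23·3091 + 8
29: 71101 = 29·2451 + 22
31: 71101 = 31·2293 + 18
37: 71101 = 37·1921 + 24
41: 71101 = 41·1734 + 7
43: 71101 = 43·1653 + 22
47: 71101 = 47·1512 + 37
53: 71101 = 53·1341 + 28
59: 71101 = 59·1205 + 6
61: 71101 = 61·1165 + 36
67: 71101 = 67·1061 + 14
71: 71101 = 71·1001 + 30
73: 71101 = 73·973 + 72
79: 71101 = 79·900 + 1
83: 71101 = 83·856 + 53
89: 71101 = 89·798 + 79
97: 71101 = 97·733

97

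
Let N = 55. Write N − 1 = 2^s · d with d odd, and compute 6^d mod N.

55 − 1 = 54 = 2^1 · 27, so d = 27.
6^1 ≡ 6 (mod 55)
6^2 ≡ 6^2 = 36 ≡ 36 (mod 55)
6^4 ≡ 36^2 = 1296 ≡ 31 (mod 55)
6^8 ≡ 31^2 = 961 ≡ 26 (mod 55)
6^16 ≡ 26^2 = 676 ≡ 16 (mod 55)
27 = 16 + 8 + 2 + 1 in binary powers of 2.
So 6^27 ≡ 16 · 26 · 36 · 6 ≡ 41 (mod 55).
Squaring chain: 41; never reaches −1, so base 6 is a Miller–Rabin witness that 55 is composite.

41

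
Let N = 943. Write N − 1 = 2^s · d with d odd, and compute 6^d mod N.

177

943 − 1 = 942 = 2^1 · 471, so d = 471.
6^1 ≡ 6 (mod 943)
6^2 ≡ 6^2 = 36 ≡ 36 (mod 943)
6^4 ≡ 36^2 = 1296 ≡ 353 (mod 943)
6^8 ≡ 353^2 = 124609 ≡ 133 (mod 943)
6^16 ≡ 133^2 = 17689 ≡ 715 (mod 943)
6^32 ≡ 715^2 = 511225 ≡ 119 (mod 943)
6^64 ≡ 119^2 = 14161 ≡ 16 (mod 943)
6^128 ≡ 16^2 = 256 ≡ 256 (mod 943)
6^256 ≡ 256^2 = 65536 ≡ 469 (mod 943)
471 = 256 + 128 + 64 + 16 + 4 + 2 + 1 in binary powers of 2.
So 6^471 ≡ 469 · 256 · 16 · 715 · 353 · 36 · 6 ≡ 177 (mod 943).
Squaring chain: 177; never reaches −1, so base 6 is a Miller–Rabin witness that 943 is composite.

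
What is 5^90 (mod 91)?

5^1 ≡ 5 (mod 91)
5^2 ≡ 5^2 = 25 ≡ 25 (mod 91)
5^4 ≡ 25^2 = 625 ≡ 79 (mod 91)
5^8 ≡ 79^2 = 6241 ≡ 53 (mod 91)
5^16 ≡ 53^2 = 2809 ≡ 79 (mod 91)
5^32 ≡ 79^2 = 6241 ≡ 53 (mod 91)
5^64 ≡ 53^2 = 2809 ≡ 79 (mod 91)
90 = 64 + 16 + 8 + 2 in binary powers of 2.
So 5^90 ≡ 79 · 79 · 53 · 25 ≡ 64 (mod 91).
Since 64 ≠ 1, base 5 is a Fermat witness: 91 is composite.

64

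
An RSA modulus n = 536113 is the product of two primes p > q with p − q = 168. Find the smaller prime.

653

Since p = q + 168, we have 536113 = q(q + 168), so q² + 168q − 536113 = 0.
Discriminant: 168² + 4·536113 = 28224 + 2144452 = 2172676; √2172676 = 1474.
q = (−168 + 1474)/2 = 653, and p = q + 168 = 821.
Check: 653 · 821 = 536113.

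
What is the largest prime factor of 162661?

162661 = 29 · 5609
5609 = 71 · 79
79 is prime.
So 162661 = 29 · 71 · 79; the largest prime factor is 79.

79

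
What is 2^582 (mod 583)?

70

2^1 ≡ 2 (mod 583)
2^2 ≡ 2^2 = 4 ≡ 4 (mod 583)
2^4 ≡ 4^2 = 16 ≡ 16 (mod 583)
2^8 ≡ 16^2 = 256 ≡ 256 (mod 583)
2^16 ≡ 256^2 = 65536 ≡ 240 (mod 583)
2^32 ≡ 240^2 = 57600 ≡ 466 (mod 583)
2^64 ≡ 466^2 = 217156 ≡ 280 (mod 583)
2^128 ≡ 280^2 = 78400 ≡ 278 (mod 583)
2^256 ≡ 278^2 = 77284 ≡ 328 (mod 583)
2^512 ≡ 328^2 = 107584 ≡ 312 (mod 583)
582 = 512 + 64 + 4 + 2 in binary powers of 2.
So 2^582 ≡ 312 · 280 · 16 · 4 ≡ 70 (mod 583).
Since 70 ≠ 1, base 2 is a Fermat witness: 583 is composite.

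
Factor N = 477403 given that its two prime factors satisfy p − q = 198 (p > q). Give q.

Since p = q + 198, we have 477403 = q(q + 198), so q² + 198q − 477403 = 0.
Discriminant: 198² + 4·477403 = 39204 + 1909612 = 1948816; √1948816 = 1396.
q = (−198 + 1396)/2 = 599, and p = q + 198 = 797.
Check: 599 · 797 = 477403.

599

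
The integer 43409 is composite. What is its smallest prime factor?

43409 is odd.
Digit sum 20, not divisible by 3.
Ends in 9: not divisible by 5.
7: 43409 = 7·6201 + 2
11: 43409 = 11·3946 + 3
13: 43409 = 13·3339 + 2
17: 43409 = 17·2553 + 8
19: 43409 = 19·2284 + 13
23: 43409 = 23·1887 + 8
29: 43409 = 29·1496 + 25
31: 43409 = 31·1400 + 9
37: 43409 = 37·1173 + 8
41: 43409 = 41·1058 + 31
43: 43409 = 43·1009 + 22
47: 43409 = 47·923 + 28
53: 43409 = 53·819 + 2
59: 43409 = 59·735 + 44
61: 43409 = 61·711 + 38
67: 43409 = 67·647 + 60
71: 43409 = 71·611 + 28
73: 43409 = 73·594 + 47
79: 43409 = 79·549 + 38
83: 43409 = 83·523

83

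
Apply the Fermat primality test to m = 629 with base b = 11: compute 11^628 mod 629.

174

11^1 ≡ 11 (mod 629)
11^2 ≡ 11^2 = 121 ≡ 121 (mod 629)
11^4 ≡ 121^2 = 14641 ≡ 174 (mod 629)
11^8 ≡ 174^2 = 30276 ≡ 84 (mod 629)
11^16 ≡ 84^2 = 7056 ≡ 137 (mod 629)
11^32 ≡ 137^2 = 18769 ≡ 528 (mod 629)
11^64 ≡ 528^2 = 278784 ≡ 137 (mod 629)
11^128 ≡ 137^2 = 18769 ≡ 528 (mod 629)
11^256 ≡ 528^2 = 278784 ≡ 137 (mod 629)
11^512 ≡ 137^2 = 18769 ≡ 528 (mod 629)
628 = 512 + 64 + 32 + 16 + 4 in binary powers of 2.
So 11^628 ≡ 528 · 137 · 528 · 137 · 174 ≡ 174 (mod 629).
Since 174 ≠ 1, base 11 is a Fermat witness: 629 is composite.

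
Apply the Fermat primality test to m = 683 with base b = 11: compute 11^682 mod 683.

1

11^1 ≡ 11 (mod 683)
11^2 ≡ 11^2 = 121 ≡ 121 (mod 683)
11^4 ≡ 121^2 = 14641 ≡ 298 (mod 683)
11^8 ≡ 298^2 = 88804 ≡ 14 (mod 683)
11^16 ≡ 14^2 = 196 ≡ 196 (mod 683)
11^32 ≡ 196^2 = 38416 ≡ 168 (mod 683)
11^64 ≡ 168^2 = 28224 ≡ 221 (mod 683)
11^128 ≡ 221^2 = 48841 ≡ 348 (mod 683)
11^256 ≡ 348^2 = 121104 ≡ 213 (mod 683)
11^512 ≡ 213^2 = 45369 ≡ 291 (mod 683)
682 = 512 + 128 + 32 + 8 + 2 in binary powers of 2.
So 11^682 ≡ 291 · 348 · 168 · 14 · 121 ≡ 1 (mod 683).
Since the result is 1, base 11 gives no evidence that 683 is composite.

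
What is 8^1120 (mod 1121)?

8^1 ≡ 8 (mod 1121)
8^2 ≡ 8^2 = 64 ≡ 64 (mod 1121)
8^4 ≡ 64^2 = 4096 ≡ 733 (mod 1121)
8^8 ≡ 733^2 = 537289 ≡ 330 (mod 1121)
8^16 ≡ 330^2 = 108900 ≡ 163 (mod 1121)
8^32 ≡ 163^2 = 26569 ≡ 786 (mod 1121)
8^64 ≡ 786^2 = 617796 ≡ 125 (mod 1121)
8^128 ≡ 125^2 = 15625 ≡ 1052 (mod 1121)
8^256 ≡ 1052^2 = 1106704 ≡ 277 (mod 1121)
8^512 ≡ 277^2 = 76729 ≡ 501 (mod 1121)
8^1024 ≡ 501^2 = 251001 ≡ 1018 (mod 1121)
1120 = 1024 + 64 + 32 in binary powers of 2.
So 8^1120 ≡ 1018 · 125 · 786 ≡ 638 (mod 1121).
Since 638 ≠ 1, base 8 is a Fermat witness: 1121 is composite.

638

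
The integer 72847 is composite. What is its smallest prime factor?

72847 is odd.
Digit sum 28, not divisible by 3.
Ends in 7: not divisible by 5.
7: 72847 = 7·10406 + 5
11: 72847 = 11·6622 + 5
13: 72847 = 13·5603 + 8
17: 72847 = 17·4285 + 2
19: 72847 = 19·3834 + 1
23: 72847 = 23·3167 + 6
29: 72847 = 29·2511 + 28
31: 72847 = 31·2349 + 28
37: 72847 = 37·1968 + 31
41: 72847 = 41·1776 + 31
43: 72847 = 43·1694 + 5
47: 72847 = 47·1549 + 44
53: 72847 = 53·1374 + 25
59: 72847 = 59·1234 + 41
61: 72847 = 61·1194 + 13
67: 72847 = 67·1087 + 18
71: 72847 = 71·1026 + 1
73: 72847 = 73·997 + 66
79: 72847 = 79·922 + 9
83: 72847 = 83·877 + 56
89: 72847 = 89·818 + 45
97: 72847 = 97·751

97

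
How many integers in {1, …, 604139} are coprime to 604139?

Factor: 604139 = 67 · 71 · 127.
φ(604139) = (67−1) · (71−1) · (127−1) = 66 · 70 · 126 = 582120.

582120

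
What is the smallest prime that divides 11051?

11051 is odd.
Digit sum 8, not divisible by 3.
Ends in 1: not divisible by 5.
7: 11051 = 7·1578 + 5
11: 11051 = 11·1004 + 7
13: 11051 = 13·850 + 1
17: 11051 = 17·650 + 1
19: 11051 = 19·581 + 12
23: 11051 = 23·480 + 11
29: 11051 = 29·381 + 2
31: 11051 = 31·356 + 15
37: 11051 = 37·298 + 25
41: 11051 = 41·269 + 22
43: 11051 = 43·257

43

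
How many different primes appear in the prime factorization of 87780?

87780 = 2^2 · 21945
21945 = 3 · 7315
7315 = 5 · 1463
1463 = 7 · 209
209 = 11 · 19
87780 = 2^2 · 3 · 5 · 7 · 11 · 19, which has 6 distinct prime factors.

6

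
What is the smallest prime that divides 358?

358 is even: 2 divides it.

2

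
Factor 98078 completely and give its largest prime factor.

98078 = 2 · 49039
49039 = 19 · 2581
2581 = 29 · 89
89 is prime.
So 98078 = 2 · 19 · 29 · 89; the largest prime factor is 89.

89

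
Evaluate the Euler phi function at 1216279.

1179360

Factor: 1216279 = 61 · 127 · 157.
φ(1216279) = (61−1) · (127−1) · (157−1) = 60 · 126 · 156 = 1179360.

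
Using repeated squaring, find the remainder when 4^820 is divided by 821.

1

4^1 ≡ 4 (mod 821)
4^2 ≡ 4^2 = 16 ≡ 16 (mod 821)
4^4 ≡ 16^2 = 256 ≡ 256 (mod 821)
4^8 ≡ 256^2 = 65536 ≡ 677 (mod 821)
4^16 ≡ 677^2 = 458329 ≡ 211 (mod 821)
4^32 ≡ 211^2 = 44521 ≡ 187 (mod 821)
4^64 ≡ 187^2 = 34969 ≡ 487 (mod 821)
4^128 ≡ 487^2 = 237169 ≡ 721 (mod 821)
4^256 ≡ 721^2 = 519841 ≡ 148 (mod 821)
4^512 ≡ 148^2 = 21904 ≡ 558 (mod 821)
820 = 512 + 256 + 32 + 16 + 4 in binary powers of 2.
So 4^820 ≡ 558 · 148 · 187 · 211 · 256 ≡ 1 (mod 821).
Since the result is 1, base 4 gives no evidence that 821 is composite.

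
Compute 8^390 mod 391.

361

8^1 ≡ 8 (mod 391)
8^2 ≡ 8^2 = 64 ≡ 64 (mod 391)
8^4 ≡ 64^2 = 4096 ≡ 186 (mod 391)
8^8 ≡ 186^2 = 34596 ≡ 188 (mod 391)
8^16 ≡ 188^2 = 35344 ≡ 154 (mod 391)
8^32 ≡ 154^2 = 23716 ≡ 256 (mod 391)
8^64 ≡ 256^2 = 65536 ≡ 239 (mod 391)
8^128 ≡ 239^2 = 57121 ≡ 35 (mod 391)
8^256 ≡ 35^2 = 1225 ≡ 52 (mod 391)
390 = 256 + 128 + 4 + 2 in binary powers of 2.
So 8^390 ≡ 52 · 35 · 186 · 64 ≡ 361 (mod 391).
Since 361 ≠ 1, base 8 is a Fermat witness: 391 is composite.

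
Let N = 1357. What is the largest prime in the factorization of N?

1357 = 23 · 59
59 is prime.
So 1357 = 23 · 59; the largest prime factor is 59.

59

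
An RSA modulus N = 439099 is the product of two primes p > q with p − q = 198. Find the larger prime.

Since p = q + 198, we have 439099 = q(q + 198), so q² + 198q − 439099 = 0.
Discriminant: 198² + 4·439099 = 39204 + 1756396 = 1795600; √1795600 = 1340.
q = (−198 + 1340)/2 = 571, and p = q + 198 = 769.
Check: 571 · 769 = 439099.

769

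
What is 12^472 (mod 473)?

210

12^1 ≡ 12 (mod 473)
12^2 ≡ 12^2 = 144 ≡ 144 (mod 473)
12^4 ≡ 144^2 = 20736 ≡ 397 (mod 473)
12^8 ≡ 397^2 = 157609 ≡ 100 (mod 473)
12^16 ≡ 100^2 = 10000 ≡ 67 (mod 473)
12^32 ≡ 67^2 = 4489 ≡ 232 (mod 473)
12^64 ≡ 232^2 = 53824 ≡ 375 (mod 473)
12^128 ≡ 375^2 = 140625 ≡ 144 (mod 473)
12^256 ≡ 144^2 = 20736 ≡ 397 (mod 473)
472 = 256 + 128 + 64 + 16 + 8 in binary powers of 2.
So 12^472 ≡ 397 · 144 · 375 · 67 · 100 ≡ 210 (mod 473).
Since 210 ≠ 1, base 12 is a Fermat witness: 473 is composite.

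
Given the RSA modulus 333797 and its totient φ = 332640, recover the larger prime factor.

617

φ(n) = (p−1)(q−1) = n − (p+q) + 1, so p + q = 333797 − 332640 + 1 = 1158.
p and q are the roots of t² − 1158t + 333797 = 0.
Discriminant: 1158² − 4·333797 = 1340964 − 1335188 = 5776; √5776 = 76.
q = (1158 − 76)/2 = 541, p = (1158 + 76)/2 = 617.
Check: 541 · 617 = 333797.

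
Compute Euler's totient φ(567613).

528384

Factor: 567613 = 17 · 173 · 193.
φ(567613) = (17−1) · (173−1) · (193−1) = 16 · 172 · 192 = 528384.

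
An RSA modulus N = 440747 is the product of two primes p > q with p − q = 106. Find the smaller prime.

613

Since p = q + 106, we have 440747 = q(q + 106), so q² + 106q − 440747 = 0.
Discriminant: 106² + 4·440747 = 11236 + 1762988 = 1774224; √1774224 = 1332.
q = (−106 + 1332)/2 = 613, and p = q + 106 = 719.
Check: 613 · 719 = 440747.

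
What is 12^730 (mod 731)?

12^1 ≡ 12 (mod 731)
12^2 ≡ 12^2 = 144 ≡ 144 (mod 731)
12^4 ≡ 144^2 = 20736 ≡ 268 (mod 731)
12^8 ≡ 268^2 = 71824 ≡ 186 (mod 731)
12^16 ≡ 186^2 = 34596 ≡ 239 (mod 731)
12^32 ≡ 239^2 = 57121 ≡ 103 (mod 731)
12^64 ≡ 103^2 = 10609 ≡ 375 (mod 731)
12^128 ≡ 375^2 = 140625 ≡ 273 (mod 731)
12^256 ≡ 273^2 = 74529 ≡ 698 (mod 731)
12^512 ≡ 698^2 = 487204 ≡ 358 (mod 731)
730 = 512 + 128 + 64 + 16 + 8 + 2 in binary powers of 2.
So 12^730 ≡ 358 · 273 · 375 · 239 · 186 · 144 ≡ 196 (mod 731).
Since 196 ≠ 1, base 12 is a Fermat witness: 731 is composite.

196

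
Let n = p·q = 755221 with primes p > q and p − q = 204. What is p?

Since p = q + 204, we have 755221 = q(q + 204), so q² + 204q − 755221 = 0.
Discriminant: 204² + 4·755221 = 41616 + 3020884 = 3062500; √3062500 = 1750.
q = (−204 + 1750)/2 = 773, and p = q + 204 = 977.
Check: 773 · 977 = 755221.

977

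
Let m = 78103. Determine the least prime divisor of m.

78103 is odd.
Digit sum 19, not divisible by 3.
Ends in 3: not divisible by 5.
7: 78103 = 7·11157 + 4
11: 78103 = 11·7100 + 3
13: 78103 = 13·6007 + 12
17: 78103 = 17·4594 + 5
19: 78103 = 19·4110 + 13
23: 78103 = 23·3395 + 18
29: 78103 = 29·2693 + 6
31: 78103 = 31·2519 + 14
37: 78103 = 37·2110 + 33
41: 78103 = 41·1904 + 39
43: 78103 = 43·1816 + 15
47: 78103 = 47·1661 + 36
53: 78103 = 53·1473 + 34
59: 78103 = 59·1323 + 46
61: 78103 = 61·1280 + 23
67: 78103 = 67·1165 + 48
71: 78103 = 71·1100 + 3
73: 78103 = 73·1069 + 66
79: 78103 = 79·988 + 51
83: 78103 = 83·941

83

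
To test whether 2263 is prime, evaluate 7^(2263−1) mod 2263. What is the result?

7^1 ≡ 7 (mod 2263)
7^2 ≡ 7^2 = 49 ≡ 49 (mod 2263)
7^4 ≡ 49^2 = 2401 ≡ 138 (mod 2263)
7^8 ≡ 138^2 = 19044 ≡ 940 (mod 2263)
7^16 ≡ 940^2 = 883600 ≡ 1030 (mod 2263)
7^32 ≡ 1030^2 = 1060900 ≡ 1816 (mod 2263)
7^64 ≡ 1816^2 = 3297856 ≡ 665 (mod 2263)
7^128 ≡ 665^2 = 442225 ≡ 940 (mod 2263)
7^256 ≡ 940^2 = 883600 ≡ 1030 (mod 2263)
7^512 ≡ 1030^2 = 1060900 ≡ 1816 (mod 2263)
7^1024 ≡ 1816^2 = 3297856 ≡ 665 (mod 2263)
7^2048 ≡ 665^2 = 442225 ≡ 940 (mod 2263)
2262 = 2048 + 128 + 64 + 16 + 4 + 2 in binary powers of 2.
So 7^2262 ≡ 940 · 940 · 665 · 1030 · 138 · 49 ≡ 1287 (mod 2263).
Since 1287 ≠ 1, base 7 is a Fermat witness: 2263 is composite.

1287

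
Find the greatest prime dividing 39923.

39923 = 13 · 3071
3071 = 37 · 83
83 is prime.
So 39923 = 13 · 37 · 83; the largest prime factor is 83.

83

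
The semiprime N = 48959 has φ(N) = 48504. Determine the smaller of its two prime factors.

φ(n) = (p−1)(q−1) = n − (p+q) + 1, so p + q = 48959 − 48504 + 1 = 456.
p and q are the roots of t² − 456t + 48959 = 0.
Discriminant: 456² − 4·48959 = 207936 − 195836 = 12100; √12100 = 110.
q = (456 − 110)/2 = 173, p = (456 + 110)/2 = 283.
Check: 173 · 283 = 48959.

173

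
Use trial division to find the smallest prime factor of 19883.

59

19883 is odd.
Digit sum 29, not divisible by 3.
Ends in 3: not divisible by 5.
7: 19883 = 7·2840 + 3
11: 19883 = 11·1807 + 6
13: 19883 = 13·1529 + 6
17: 19883 = 17·1169 + 10
19: 19883 = 19·1046 + 9
23: 19883 = 23·864 + 11
29: 19883 = 29·685 + 18
31: 19883 = 31·641 + 12
37: 19883 = 37·537 + 14
41: 19883 = 41·484 + 39
43: 19883 = 43·462 + 17
47: 19883 = 47·423 + 2
53: 19883 = 53·375 + 8
59: 19883 = 59·337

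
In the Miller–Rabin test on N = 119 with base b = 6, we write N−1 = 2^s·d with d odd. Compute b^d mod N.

90

119 − 1 = 118 = 2^1 · 59, so d = 59.
6^1 ≡ 6 (mod 119)
6^2 ≡ 6^2 = 36 ≡ 36 (mod 119)
6^4 ≡ 36^2 = 1296 ≡ 106 (mod 119)
6^8 ≡ 106^2 = 11236 ≡ 50 (mod 119)
6^16 ≡ 50^2 = 2500 ≡ 1 (mod 119)
6^32 ≡ 1^2 = 1 ≡ 1 (mod 119)
59 = 32 + 16 + 8 + 2 + 1 in binary powers of 2.
So 6^59 ≡ 1 · 1 · 50 · 36 · 6 ≡ 90 (mod 119).
Squaring chain: 90; never reaches −1, so base 6 is a Miller–Rabin witness that 119 is composite.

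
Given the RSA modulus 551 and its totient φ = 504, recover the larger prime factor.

29

φ(n) = (p−1)(q−1) = n − (p+q) + 1, so p + q = 551 − 504 + 1 = 48.
p and q are the roots of t² − 48t + 551 = 0.
Discriminant: 48² − 4·551 = 2304 − 2204 = 100; √100 = 10.
q = (48 − 10)/2 = 19, p = (48 + 10)/2 = 29.
Check: 19 · 29 = 551.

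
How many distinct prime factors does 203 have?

2

203 = 7 · 29
203 = 7 · 29, which has 2 distinct prime factors.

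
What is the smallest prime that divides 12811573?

73

12811573 is odd.
Digit sum 28, not divisible by 3.
Ends in 3: not divisible by 5.
7: 12811573 = 7·1830224 + 5
11: 12811573 = 11·1164688 + 5
13: 12811573 = 13·985505 + 8
17: 12811573 = 17·753621 + 16
19: 12811573 = 19·674293 + 6
23: 12811573 = 23·557024 + 21
29: 12811573 = 29·441778 + 11
31: 12811573 = 31·413276 + 17
37: 12811573 = 37·346258 + 27
41: 12811573 = 41·312477 + 16
43: 12811573 = 43·297943 + 24
47: 12811573 = 47·272586 + 31
53: 12811573 = 53·241727 + 42
59: 12811573 = 59·217145 + 18
61: 12811573 = 61·210025 + 48
67: 12811573 = 67·191217 + 34
71: 12811573 = 71·180444 + 49
73: 12811573 = 73·175501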